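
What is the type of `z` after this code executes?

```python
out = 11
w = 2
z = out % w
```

int % int returns int (11 % 2 = 1)

int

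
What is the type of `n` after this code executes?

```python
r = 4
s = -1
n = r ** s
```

int ** negative int returns float

float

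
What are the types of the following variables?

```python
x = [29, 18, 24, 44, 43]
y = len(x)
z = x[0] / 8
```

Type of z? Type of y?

int / int returns float; len() returns int

float, int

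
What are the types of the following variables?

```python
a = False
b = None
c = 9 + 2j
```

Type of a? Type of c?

a is bool; c is complex

bool, complex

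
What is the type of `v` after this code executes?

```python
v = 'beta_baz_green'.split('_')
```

str.split() returns list

list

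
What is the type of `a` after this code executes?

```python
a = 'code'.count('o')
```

str.count() returns int

int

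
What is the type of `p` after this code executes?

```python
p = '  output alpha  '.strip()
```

str.strip() returns str

str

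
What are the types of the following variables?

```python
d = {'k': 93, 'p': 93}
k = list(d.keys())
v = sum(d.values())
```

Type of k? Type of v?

list(...) returns list; sum of int values returns int

list, int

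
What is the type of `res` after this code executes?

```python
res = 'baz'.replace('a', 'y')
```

str.replace() returns str

str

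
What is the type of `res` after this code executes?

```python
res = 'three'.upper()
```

str.upper() returns str

str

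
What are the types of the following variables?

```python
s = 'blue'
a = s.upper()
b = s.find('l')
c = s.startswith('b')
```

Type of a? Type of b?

str.upper() returns str; str.find() returns int

str, int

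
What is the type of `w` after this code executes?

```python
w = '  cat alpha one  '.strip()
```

str.strip() returns str

str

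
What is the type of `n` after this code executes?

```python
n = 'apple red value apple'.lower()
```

str.lower() returns str

str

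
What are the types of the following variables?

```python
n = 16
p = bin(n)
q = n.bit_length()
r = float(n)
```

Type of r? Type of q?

float() returns float; int.bit_length() returns int

float, int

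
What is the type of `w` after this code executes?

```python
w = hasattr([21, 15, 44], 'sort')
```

hasattr() returns bool

bool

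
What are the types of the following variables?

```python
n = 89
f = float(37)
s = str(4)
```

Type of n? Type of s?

n is int; s is str

int, str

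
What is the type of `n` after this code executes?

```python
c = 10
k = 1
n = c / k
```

int / int always returns float in Python 3 (10 / 1 = 10)

float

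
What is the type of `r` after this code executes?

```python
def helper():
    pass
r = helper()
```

A function with no return statement returns None

NoneType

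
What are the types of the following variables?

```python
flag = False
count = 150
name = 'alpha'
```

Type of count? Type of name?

count is int; name is str

int, str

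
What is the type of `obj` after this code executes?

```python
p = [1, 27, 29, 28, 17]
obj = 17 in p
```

'in' operator returns bool

bool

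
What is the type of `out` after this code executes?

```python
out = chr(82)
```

chr() returns str (single character)

str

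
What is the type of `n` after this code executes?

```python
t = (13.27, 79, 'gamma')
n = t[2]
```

Index 2 of tuple is 'gamma' which is str

str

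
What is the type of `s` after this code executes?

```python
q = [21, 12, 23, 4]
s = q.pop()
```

list.pop() returns the popped element (int here)

int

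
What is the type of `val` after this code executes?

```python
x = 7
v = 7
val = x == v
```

Equality comparison returns bool

bool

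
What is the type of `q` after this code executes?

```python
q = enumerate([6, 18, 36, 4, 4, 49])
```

enumerate() returns an enumerate iterator object

enumerate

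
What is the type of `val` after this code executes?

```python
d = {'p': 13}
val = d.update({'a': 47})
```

dict.update() returns None

NoneType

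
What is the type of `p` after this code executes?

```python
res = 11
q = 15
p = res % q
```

int % int returns int (11 % 15 = 11)

int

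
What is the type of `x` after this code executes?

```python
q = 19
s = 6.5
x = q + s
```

int + float returns float (19 + 6.5 = 25.5)

float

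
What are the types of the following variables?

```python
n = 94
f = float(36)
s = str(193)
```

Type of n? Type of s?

n is int; s is str

int, str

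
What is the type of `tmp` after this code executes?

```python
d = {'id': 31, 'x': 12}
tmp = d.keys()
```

.keys() returns a dict_keys view object

dict_keys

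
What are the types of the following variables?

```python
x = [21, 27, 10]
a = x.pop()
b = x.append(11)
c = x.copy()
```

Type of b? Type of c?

list.append() returns None; list.copy() returns list

NoneType, list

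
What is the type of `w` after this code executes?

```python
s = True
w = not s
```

'not' always returns bool

bool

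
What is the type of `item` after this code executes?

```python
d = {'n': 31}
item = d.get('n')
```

dict.get() returns the value (int) when key is found

int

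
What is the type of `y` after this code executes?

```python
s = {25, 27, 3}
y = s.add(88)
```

set.add() returns None (mutates in place)

NoneType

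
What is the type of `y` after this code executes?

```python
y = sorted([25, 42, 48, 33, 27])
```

sorted() always returns list

list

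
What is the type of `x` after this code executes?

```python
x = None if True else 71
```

Ternary: condition is True, if branch (None) taken → NoneType

NoneType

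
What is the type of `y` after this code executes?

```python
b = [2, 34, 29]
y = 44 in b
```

'in' operator returns bool

bool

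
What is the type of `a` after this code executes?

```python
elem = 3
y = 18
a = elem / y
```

int / int always returns float in Python 3 (3 / 18 = 0.166667)

float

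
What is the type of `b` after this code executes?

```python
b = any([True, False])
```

any() returns bool

bool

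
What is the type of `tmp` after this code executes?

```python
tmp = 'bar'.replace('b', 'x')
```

str.replace() returns str

str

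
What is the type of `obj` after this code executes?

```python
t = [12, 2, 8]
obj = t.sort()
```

list.sort() returns None (sorts in place)

NoneType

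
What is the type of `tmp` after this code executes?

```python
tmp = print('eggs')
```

print() returns None

NoneType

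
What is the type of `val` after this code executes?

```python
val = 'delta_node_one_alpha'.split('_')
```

str.split() returns list

list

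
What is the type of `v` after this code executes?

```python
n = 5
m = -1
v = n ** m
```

int ** negative int returns float

float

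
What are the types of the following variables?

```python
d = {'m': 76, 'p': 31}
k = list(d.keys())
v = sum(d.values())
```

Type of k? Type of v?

list(...) returns list; sum of int values returns int

list, int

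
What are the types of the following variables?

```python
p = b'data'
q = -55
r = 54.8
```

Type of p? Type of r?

p is bytes; r is float

bytes, float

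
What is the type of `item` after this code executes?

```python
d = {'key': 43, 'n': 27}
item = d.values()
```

.values() returns a dict_values view object

dict_values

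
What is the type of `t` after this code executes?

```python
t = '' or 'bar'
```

'or' returns first truthy value ('bar', which is str)

str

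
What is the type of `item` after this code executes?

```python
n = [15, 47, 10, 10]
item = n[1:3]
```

Slicing a list always returns a list

list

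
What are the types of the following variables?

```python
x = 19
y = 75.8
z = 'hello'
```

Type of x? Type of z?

x is int; z is str

int, str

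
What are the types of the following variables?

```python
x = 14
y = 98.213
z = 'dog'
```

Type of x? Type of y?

x is int; y is float

int, float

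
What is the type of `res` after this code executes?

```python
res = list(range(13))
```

list(range(...)) returns list

list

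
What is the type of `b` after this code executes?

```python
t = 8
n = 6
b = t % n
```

int % int returns int (8 % 6 = 2)

int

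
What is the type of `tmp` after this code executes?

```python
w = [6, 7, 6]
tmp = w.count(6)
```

list.count() returns int

int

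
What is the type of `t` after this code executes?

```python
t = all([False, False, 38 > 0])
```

all() returns bool

bool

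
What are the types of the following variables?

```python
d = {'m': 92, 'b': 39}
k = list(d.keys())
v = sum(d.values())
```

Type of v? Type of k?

sum of int values returns int; list(...) returns list

int, list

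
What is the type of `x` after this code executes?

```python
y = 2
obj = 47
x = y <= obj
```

Comparison operators return bool

bool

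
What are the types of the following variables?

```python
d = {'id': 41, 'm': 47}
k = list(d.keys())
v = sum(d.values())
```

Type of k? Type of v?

list(...) returns list; sum of int values returns int

list, int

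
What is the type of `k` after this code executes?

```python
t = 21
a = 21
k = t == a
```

Equality comparison returns bool

bool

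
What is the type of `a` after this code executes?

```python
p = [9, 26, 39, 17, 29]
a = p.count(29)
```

list.count() returns int

int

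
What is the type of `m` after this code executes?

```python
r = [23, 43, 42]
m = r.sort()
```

list.sort() returns None (sorts in place)

NoneType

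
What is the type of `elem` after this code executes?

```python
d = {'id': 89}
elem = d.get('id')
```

dict.get() returns the value (int) when key is found

int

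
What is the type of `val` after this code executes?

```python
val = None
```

None has type NoneType

NoneType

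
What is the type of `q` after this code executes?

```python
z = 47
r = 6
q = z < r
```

Comparison operators return bool

bool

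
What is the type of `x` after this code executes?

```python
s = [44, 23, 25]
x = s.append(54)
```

list.append() returns None (mutates in place)

NoneType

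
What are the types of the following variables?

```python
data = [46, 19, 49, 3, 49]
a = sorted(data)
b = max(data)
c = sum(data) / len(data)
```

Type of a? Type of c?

sorted() returns list; int / int returns float

list, float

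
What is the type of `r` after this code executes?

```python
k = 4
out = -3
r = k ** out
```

int ** negative int returns float

float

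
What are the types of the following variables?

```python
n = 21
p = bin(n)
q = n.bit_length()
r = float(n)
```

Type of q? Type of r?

int.bit_length() returns int; float() returns float

int, float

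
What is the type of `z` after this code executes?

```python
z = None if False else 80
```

Ternary: condition is False, else branch (80) taken → int

int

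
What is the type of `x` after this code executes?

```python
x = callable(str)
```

callable() returns bool

bool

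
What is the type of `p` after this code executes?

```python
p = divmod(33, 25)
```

divmod() returns a tuple (quotient, remainder)

tuple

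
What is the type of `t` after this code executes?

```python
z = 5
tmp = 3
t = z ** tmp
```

int ** positive int returns int (5 ** 3 = 125)

int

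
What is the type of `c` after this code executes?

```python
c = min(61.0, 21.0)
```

min() of floats returns float

float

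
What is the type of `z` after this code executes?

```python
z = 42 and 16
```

'and' returns the last value when all truthy (16, which is int)

int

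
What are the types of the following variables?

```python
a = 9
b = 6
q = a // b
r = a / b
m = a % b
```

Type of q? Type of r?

int // int returns int; int / int returns float

int, float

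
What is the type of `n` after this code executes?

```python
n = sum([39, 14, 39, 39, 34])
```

sum() of ints returns int

int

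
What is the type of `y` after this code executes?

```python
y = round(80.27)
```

round() with no ndigits arg returns int

int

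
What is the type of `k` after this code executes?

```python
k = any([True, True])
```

any() returns bool

bool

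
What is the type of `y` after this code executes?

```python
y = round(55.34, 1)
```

round() with ndigits arg returns float

float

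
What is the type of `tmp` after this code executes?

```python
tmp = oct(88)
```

oct() returns str representation

str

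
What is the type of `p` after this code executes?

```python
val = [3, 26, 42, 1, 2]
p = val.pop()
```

list.pop() returns the popped element (int here)

int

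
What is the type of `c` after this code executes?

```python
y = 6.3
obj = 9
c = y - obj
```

float - int returns float (6.3 - 9 = -2.7)

float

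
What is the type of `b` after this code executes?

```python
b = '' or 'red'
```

'or' returns first truthy value ('red', which is str)

str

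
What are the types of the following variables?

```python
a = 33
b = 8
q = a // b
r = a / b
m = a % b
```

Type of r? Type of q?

int / int returns float; int // int returns int

float, int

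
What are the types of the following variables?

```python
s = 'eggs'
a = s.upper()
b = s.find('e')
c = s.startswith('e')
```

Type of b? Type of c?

str.find() returns int; str.startswith() returns bool

int, bool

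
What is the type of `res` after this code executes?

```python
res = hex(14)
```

hex() returns str representation

str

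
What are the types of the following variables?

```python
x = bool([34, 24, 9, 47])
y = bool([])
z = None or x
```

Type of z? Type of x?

None or <bool> returns the bool; bool() returns bool

bool, bool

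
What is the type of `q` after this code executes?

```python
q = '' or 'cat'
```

'or' returns first truthy value ('cat', which is str)

str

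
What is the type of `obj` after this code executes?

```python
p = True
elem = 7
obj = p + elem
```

bool + int returns int (True is 1, so 1 + 7 = 8)

int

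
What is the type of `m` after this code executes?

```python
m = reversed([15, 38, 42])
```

reversed() on a list returns a list_reverseiterator

list_reverseiterator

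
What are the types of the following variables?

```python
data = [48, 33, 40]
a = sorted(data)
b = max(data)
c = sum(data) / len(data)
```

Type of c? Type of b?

int / int returns float; max of ints returns int

float, int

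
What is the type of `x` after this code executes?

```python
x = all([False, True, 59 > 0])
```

all() returns bool

bool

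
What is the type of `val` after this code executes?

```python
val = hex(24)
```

hex() returns str representation

str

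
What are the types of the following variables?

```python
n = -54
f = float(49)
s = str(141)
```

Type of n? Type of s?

n is int; s is str

int, str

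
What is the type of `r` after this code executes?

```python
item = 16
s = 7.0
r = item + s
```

int + float returns float (16 + 7.0 = 23.0)

float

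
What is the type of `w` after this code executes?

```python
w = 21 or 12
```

'or' returns the first truthy value (21, which is int)

int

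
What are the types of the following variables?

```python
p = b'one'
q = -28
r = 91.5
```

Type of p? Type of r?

p is bytes; r is float

bytes, float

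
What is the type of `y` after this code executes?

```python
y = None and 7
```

'and' returns first falsy value (None)

NoneType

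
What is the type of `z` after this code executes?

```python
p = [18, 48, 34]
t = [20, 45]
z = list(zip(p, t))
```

list(zip(...)) returns a list of tuples

list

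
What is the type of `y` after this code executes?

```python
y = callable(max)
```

callable() returns bool

bool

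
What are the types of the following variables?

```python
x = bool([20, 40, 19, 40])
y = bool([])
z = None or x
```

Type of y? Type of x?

bool() returns bool; bool() returns bool

bool, bool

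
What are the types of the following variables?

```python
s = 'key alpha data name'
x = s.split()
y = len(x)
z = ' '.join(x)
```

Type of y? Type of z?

len() returns int; str.join() returns str

int, str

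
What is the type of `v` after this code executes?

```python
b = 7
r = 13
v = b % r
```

int % int returns int (7 % 13 = 7)

int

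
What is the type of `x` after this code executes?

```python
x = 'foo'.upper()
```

str.upper() returns str

str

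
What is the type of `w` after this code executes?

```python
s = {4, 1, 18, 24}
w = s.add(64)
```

set.add() returns None (mutates in place)

NoneType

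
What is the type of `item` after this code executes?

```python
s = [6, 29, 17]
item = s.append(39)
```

list.append() returns None (mutates in place)

NoneType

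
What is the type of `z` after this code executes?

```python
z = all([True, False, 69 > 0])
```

all() returns bool

bool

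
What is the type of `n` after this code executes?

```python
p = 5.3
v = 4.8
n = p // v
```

float // float returns float (floor division preserves float type)

float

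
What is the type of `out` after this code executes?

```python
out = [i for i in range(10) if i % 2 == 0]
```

A list comprehension [...] produces a list

list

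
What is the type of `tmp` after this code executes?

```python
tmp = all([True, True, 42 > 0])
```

all() returns bool

bool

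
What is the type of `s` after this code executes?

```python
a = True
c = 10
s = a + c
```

bool + int returns int (True is 1, so 1 + 10 = 11)

int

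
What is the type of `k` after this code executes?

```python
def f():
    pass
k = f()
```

A function with no return statement returns None

NoneType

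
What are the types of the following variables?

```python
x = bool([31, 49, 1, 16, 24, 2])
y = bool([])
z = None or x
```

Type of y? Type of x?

bool() returns bool; bool() returns bool

bool, bool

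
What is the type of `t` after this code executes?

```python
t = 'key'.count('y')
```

str.count() returns int

int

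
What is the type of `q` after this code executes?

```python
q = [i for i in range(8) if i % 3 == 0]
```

A list comprehension [...] produces a list

list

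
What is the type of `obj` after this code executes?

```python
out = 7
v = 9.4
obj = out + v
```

int + float returns float (7 + 9.4 = 16.4)

float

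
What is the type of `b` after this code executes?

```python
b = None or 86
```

'or' with None returns the other value (86, int)

int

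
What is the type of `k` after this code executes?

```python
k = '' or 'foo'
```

'or' returns first truthy value ('foo', which is str)

str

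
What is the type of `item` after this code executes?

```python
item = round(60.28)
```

round() with no ndigits arg returns int

int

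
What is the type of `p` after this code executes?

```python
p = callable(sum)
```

callable() returns bool

bool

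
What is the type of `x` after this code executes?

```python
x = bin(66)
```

bin() returns str representation

str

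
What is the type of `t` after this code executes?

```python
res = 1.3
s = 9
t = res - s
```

float - int returns float (1.3 - 9 = -7.7)

float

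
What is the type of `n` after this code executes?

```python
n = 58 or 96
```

'or' returns the first truthy value (58, which is int)

int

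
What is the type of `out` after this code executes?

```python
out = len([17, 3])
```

len() always returns int

int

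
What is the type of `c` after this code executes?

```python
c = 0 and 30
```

'and' returns the first falsy value (0, which is int)

int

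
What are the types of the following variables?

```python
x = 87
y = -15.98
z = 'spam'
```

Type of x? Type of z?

x is int; z is str

int, str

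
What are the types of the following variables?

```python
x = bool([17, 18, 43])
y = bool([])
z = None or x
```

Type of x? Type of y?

bool() returns bool; bool() returns bool

bool, bool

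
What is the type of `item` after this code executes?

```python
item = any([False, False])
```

any() returns bool

bool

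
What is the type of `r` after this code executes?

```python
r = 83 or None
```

'or' returns first truthy value (83, int)

int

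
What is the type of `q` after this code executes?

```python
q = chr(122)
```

chr() returns str (single character)

str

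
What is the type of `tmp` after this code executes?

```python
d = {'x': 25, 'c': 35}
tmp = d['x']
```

Accessing dict[str, int] with key 'x' returns int value 25

int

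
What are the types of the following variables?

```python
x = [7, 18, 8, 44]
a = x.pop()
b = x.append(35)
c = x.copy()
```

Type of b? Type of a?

list.append() returns None; list.pop() returns the element (int)

NoneType, int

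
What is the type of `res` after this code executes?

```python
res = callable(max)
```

callable() returns bool

bool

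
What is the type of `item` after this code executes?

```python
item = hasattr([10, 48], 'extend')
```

hasattr() returns bool

bool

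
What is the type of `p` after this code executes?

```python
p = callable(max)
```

callable() returns bool

bool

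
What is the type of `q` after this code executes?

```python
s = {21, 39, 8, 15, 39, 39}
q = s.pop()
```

Popping from a set of ints returns int

int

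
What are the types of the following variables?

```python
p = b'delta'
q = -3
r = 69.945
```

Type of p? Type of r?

p is bytes; r is float

bytes, float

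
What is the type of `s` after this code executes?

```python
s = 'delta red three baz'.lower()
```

str.lower() returns str

str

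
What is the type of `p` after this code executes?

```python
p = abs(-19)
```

abs() of int returns int

int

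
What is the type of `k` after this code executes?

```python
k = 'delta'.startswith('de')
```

str.startswith() returns bool

bool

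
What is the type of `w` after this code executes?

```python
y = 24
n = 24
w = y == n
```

Equality comparison returns bool

bool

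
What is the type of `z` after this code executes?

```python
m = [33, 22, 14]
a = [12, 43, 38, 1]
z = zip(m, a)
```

zip() returns a zip iterator object

zip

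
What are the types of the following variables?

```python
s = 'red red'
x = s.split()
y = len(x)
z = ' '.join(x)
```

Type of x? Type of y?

str.split() returns list; len() returns int

list, int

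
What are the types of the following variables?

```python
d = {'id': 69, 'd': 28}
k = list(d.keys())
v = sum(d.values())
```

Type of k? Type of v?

list(...) returns list; sum of int values returns int

list, int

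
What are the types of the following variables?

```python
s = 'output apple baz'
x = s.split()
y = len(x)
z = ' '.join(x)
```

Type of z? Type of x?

str.join() returns str; str.split() returns list

str, list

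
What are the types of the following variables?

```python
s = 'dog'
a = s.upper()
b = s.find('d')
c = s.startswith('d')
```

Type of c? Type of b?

str.startswith() returns bool; str.find() returns int

bool, int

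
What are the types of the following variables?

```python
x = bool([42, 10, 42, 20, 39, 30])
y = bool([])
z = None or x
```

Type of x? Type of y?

bool() returns bool; bool() returns bool

bool, bool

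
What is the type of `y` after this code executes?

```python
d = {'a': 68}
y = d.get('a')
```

dict.get() returns the value (int) when key is found

int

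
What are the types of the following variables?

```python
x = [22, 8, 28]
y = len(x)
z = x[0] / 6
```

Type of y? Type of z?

len() returns int; int / int returns float

int, float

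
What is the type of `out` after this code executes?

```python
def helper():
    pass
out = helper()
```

A function with no return statement returns None

NoneType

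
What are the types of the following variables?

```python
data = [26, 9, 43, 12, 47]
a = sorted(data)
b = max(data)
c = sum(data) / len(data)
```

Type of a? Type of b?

sorted() returns list; max of ints returns int

list, int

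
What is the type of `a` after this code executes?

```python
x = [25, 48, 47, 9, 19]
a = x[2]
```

Indexing a list of ints returns int (x[2] = 47)

int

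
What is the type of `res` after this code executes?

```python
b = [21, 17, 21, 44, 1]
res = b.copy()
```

list.copy() returns list

list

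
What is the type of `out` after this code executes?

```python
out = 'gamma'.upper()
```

str.upper() returns str

str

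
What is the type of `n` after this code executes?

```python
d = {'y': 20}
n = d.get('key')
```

dict.get() returns None when key 'key' is not found and no default given

NoneType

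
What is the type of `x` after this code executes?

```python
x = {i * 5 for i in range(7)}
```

A set comprehension {expr for x in iterable} produces a set

set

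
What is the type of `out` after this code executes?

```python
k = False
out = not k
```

'not' always returns bool

bool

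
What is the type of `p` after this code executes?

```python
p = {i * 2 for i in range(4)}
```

A set comprehension {expr for x in iterable} produces a set

set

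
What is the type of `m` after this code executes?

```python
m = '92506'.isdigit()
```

str.isdigit() returns bool

bool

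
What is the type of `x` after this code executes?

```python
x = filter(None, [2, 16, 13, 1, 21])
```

filter() returns a filter iterator object

filter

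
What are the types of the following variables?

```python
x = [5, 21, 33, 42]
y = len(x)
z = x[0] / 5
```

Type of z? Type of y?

int / int returns float; len() returns int

float, int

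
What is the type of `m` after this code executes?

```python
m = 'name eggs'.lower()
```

str.lower() returns str

str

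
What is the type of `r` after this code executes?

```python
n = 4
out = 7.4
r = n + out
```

int + float returns float (4 + 7.4 = 11.4)

float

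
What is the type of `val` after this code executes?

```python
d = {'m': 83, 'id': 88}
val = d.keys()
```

.keys() returns a dict_keys view object

dict_keys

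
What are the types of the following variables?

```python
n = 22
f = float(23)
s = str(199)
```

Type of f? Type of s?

f is float; s is str

float, str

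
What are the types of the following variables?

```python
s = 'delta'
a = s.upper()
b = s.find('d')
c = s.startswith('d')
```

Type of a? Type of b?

str.upper() returns str; str.find() returns int

str, int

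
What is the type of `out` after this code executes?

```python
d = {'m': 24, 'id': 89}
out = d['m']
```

Accessing dict[str, int] with key 'm' returns int value 24

int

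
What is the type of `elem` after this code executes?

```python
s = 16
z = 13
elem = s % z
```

int % int returns int (16 % 13 = 3)

int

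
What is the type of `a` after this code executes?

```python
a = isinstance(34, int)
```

isinstance() returns bool

bool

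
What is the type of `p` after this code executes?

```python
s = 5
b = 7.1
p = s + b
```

int + float returns float (5 + 7.1 = 12.1)

float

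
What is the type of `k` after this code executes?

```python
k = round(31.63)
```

round() with no ndigits arg returns int

int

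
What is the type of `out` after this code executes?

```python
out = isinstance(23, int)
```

isinstance() returns bool

bool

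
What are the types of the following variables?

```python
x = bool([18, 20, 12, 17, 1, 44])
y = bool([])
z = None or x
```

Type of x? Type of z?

bool() returns bool; None or <bool> returns the bool

bool, bool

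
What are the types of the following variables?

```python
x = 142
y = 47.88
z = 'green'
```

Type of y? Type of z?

y is float; z is str

float, str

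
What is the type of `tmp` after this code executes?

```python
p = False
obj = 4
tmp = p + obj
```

bool + int returns int (False is 0, so 0 + 4 = 4)

int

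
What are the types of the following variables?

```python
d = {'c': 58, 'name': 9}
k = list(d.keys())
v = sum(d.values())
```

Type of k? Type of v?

list(...) returns list; sum of int values returns int

list, int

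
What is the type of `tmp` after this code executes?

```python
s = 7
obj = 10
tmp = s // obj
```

int // int returns int (7 // 10 = 0)

int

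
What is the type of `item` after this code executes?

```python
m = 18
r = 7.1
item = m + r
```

int + float returns float (18 + 7.1 = 25.1)

float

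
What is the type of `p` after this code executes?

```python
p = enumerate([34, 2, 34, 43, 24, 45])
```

enumerate() returns an enumerate iterator object

enumerate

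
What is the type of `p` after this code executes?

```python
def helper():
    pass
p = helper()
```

A function with no return statement returns None

NoneType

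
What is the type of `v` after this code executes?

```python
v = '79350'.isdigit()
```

str.isdigit() returns bool

bool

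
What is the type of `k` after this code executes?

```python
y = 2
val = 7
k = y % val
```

int % int returns int (2 % 7 = 2)

int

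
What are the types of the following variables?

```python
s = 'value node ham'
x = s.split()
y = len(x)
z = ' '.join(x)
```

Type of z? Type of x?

str.join() returns str; str.split() returns list

str, list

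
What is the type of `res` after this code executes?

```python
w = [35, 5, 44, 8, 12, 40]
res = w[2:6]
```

Slicing a list always returns a list

list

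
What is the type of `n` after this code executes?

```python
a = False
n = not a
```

'not' always returns bool

bool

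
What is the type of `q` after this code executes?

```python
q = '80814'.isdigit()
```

str.isdigit() returns bool

bool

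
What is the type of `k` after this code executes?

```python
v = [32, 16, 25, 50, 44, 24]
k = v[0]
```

Indexing a list of ints returns int (v[0] = 32)

int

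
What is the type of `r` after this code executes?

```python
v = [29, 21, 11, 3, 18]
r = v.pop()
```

list.pop() returns the popped element (int here)

int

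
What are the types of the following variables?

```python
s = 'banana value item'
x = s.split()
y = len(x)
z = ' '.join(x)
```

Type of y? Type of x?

len() returns int; str.split() returns list

int, list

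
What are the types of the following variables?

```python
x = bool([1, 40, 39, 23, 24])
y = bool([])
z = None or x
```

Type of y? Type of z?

bool() returns bool; None or <bool> returns the bool

bool, bool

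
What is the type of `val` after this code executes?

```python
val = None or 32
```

'or' with None returns the other value (32, int)

int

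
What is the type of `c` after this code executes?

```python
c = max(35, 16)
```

max() of ints returns int

int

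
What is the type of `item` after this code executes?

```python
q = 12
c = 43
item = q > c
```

Comparison operators return bool

bool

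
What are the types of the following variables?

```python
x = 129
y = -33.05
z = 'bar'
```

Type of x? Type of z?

x is int; z is str

int, str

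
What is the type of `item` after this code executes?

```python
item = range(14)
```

range() returns a range object

range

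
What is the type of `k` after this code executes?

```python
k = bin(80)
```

bin() returns str representation

str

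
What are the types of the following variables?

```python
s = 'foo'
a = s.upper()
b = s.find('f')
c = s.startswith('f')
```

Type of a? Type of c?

str.upper() returns str; str.startswith() returns bool

str, bool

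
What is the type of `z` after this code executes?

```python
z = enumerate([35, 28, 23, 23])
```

enumerate() returns an enumerate iterator object

enumerate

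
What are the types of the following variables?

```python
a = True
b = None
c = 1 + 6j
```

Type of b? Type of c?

b is NoneType; c is complex

NoneType, complex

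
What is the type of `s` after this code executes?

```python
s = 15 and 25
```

'and' returns the last value when all truthy (25, which is int)

int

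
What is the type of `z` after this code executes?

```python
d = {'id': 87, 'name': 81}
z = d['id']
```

Accessing dict[str, int] with key 'id' returns int value 87

int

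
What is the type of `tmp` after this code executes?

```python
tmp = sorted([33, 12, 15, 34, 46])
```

sorted() always returns list

list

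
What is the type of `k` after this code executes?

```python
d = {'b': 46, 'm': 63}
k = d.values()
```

.values() returns a dict_values view object

dict_values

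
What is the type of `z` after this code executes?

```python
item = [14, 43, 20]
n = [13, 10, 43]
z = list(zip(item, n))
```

list(zip(...)) returns a list of tuples

list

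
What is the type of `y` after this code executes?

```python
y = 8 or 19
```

'or' returns the first truthy value (8, which is int)

int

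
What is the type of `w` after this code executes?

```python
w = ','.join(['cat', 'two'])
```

str.join() returns str

str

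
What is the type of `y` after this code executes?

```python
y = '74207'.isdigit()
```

str.isdigit() returns bool

bool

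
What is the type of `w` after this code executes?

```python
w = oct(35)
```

oct() returns str representation

str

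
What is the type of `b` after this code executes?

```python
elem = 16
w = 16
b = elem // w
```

int // int returns int (16 // 16 = 1)

int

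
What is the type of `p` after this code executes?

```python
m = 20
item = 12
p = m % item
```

int % int returns int (20 % 12 = 8)

int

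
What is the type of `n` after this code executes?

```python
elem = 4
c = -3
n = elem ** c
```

int ** negative int returns float

float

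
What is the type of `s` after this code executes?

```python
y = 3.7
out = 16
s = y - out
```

float - int returns float (3.7 - 16 = -12.3)

float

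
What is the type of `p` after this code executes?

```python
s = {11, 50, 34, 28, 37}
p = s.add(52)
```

set.add() returns None (mutates in place)

NoneType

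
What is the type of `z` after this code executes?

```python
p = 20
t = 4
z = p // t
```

int // int returns int (20 // 4 = 5)

int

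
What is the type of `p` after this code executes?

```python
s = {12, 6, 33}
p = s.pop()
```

Popping from a set of ints returns int

int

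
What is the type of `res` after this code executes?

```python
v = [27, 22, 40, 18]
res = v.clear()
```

list.clear() returns None

NoneType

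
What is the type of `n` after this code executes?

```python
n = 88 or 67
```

'or' returns the first truthy value (88, which is int)

int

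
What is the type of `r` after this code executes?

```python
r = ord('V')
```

ord() returns int (Unicode code point)

int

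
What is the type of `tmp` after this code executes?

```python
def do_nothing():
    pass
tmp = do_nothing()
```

A function with no return statement returns None

NoneType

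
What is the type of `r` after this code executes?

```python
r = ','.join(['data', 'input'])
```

str.join() returns str

str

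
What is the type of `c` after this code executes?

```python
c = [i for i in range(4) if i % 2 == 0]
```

A list comprehension [...] produces a list

list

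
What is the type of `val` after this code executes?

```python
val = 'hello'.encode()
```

str.encode() returns bytes

bytes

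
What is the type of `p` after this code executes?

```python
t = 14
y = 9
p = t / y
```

int / int always returns float in Python 3 (14 / 9 = 1.55556)

float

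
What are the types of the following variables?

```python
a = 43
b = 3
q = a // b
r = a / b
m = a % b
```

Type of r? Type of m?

int / int returns float; int % int returns int

float, int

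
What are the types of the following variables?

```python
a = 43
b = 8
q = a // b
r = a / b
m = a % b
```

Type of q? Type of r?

int // int returns int; int / int returns float

int, float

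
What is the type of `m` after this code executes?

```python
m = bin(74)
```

bin() returns str representation

str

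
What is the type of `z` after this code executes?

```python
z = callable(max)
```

callable() returns bool

bool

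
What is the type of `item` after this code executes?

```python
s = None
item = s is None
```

'is' comparison returns bool

bool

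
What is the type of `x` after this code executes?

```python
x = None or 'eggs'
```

'or' with None returns the other value ('eggs', str)

str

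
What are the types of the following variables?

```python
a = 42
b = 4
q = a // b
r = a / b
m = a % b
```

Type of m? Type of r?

int % int returns int; int / int returns float

int, float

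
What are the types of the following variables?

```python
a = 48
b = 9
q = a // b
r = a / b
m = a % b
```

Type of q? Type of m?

int // int returns int; int % int returns int

int, int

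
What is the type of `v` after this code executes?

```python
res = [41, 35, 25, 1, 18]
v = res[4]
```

Indexing a list of ints returns int (res[4] = 18)

int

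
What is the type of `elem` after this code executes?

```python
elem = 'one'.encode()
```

str.encode() returns bytes

bytes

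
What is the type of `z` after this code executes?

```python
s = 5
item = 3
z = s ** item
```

int ** positive int returns int (5 ** 3 = 125)

int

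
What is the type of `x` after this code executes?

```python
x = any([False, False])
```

any() returns bool

bool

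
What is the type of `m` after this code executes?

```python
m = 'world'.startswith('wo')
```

str.startswith() returns bool

bool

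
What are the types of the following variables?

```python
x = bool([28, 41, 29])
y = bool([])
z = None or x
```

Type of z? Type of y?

None or <bool> returns the bool; bool() returns bool

bool, bool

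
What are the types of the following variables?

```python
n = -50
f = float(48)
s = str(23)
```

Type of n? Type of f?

n is int; f is float

int, float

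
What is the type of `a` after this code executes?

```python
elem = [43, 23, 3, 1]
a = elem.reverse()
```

list.reverse() returns None

NoneType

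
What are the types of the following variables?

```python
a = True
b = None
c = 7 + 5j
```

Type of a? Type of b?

a is bool; b is NoneType

bool, NoneType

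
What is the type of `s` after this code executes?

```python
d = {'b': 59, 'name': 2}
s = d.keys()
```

.keys() returns a dict_keys view object

dict_keys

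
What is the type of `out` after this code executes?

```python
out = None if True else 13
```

Ternary: condition is True, if branch (None) taken → NoneType

NoneType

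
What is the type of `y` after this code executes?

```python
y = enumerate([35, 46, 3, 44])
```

enumerate() returns an enumerate iterator object

enumerate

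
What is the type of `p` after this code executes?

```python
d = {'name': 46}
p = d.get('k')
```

dict.get() returns None when key 'k' is not found and no default given

NoneType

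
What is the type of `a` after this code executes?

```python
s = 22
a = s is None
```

'is' comparison returns bool

bool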